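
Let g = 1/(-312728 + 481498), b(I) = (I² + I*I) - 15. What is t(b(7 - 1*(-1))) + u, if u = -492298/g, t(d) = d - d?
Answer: -83085133460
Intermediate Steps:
b(I) = -15 + 2*I² (b(I) = (I² + I²) - 15 = 2*I² - 15 = -15 + 2*I²)
t(d) = 0
g = 1/168770 ≈ 5.9252e-6
u = -83085133460 (u = -492298/1/168770 = -492298*168770 = -83085133460)
t(b(7 - 1*(-1))) + u = 0 - 83085133460 = -83085133460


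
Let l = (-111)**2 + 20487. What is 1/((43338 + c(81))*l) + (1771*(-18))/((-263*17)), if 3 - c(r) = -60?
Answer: 2670063791735/374485702104 ≈ 7.1300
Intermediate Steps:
c(r) = 63 (c(r) = 3 - 1*(-60) = 3 + 60 = 63)
l = 32808 (l = 12321 + 20487 = 32808)
1/((43338 + c(81))*l) + (1771*(-18))/((-263*17)) = 1/((43338 + 63)*32808) + (1771*(-18))/((-263*17)) = (1/32808)/43401 - 31878/(-4471) = (1/43401)*(1/32808) - 31878*(-1/4471) = 1/1423900008 + 31878/4471 = 2670063791735/374485702104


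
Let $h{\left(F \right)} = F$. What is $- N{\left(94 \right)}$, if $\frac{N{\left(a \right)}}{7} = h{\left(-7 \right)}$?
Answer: $49$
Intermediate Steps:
$N{\left(a \right)} = -49$ ($N{\left(a \right)} = 7 \left(-7\right) = -49$)
$- N{\left(94 \right)} = \left(-1\right) \left(-49\right) = 49$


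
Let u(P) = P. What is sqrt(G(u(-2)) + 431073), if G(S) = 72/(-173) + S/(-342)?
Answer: 2*sqrt(10479301480135)/9861 ≈ 656.56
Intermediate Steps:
G(S) = -72/173 - S/342 (G(S) = 72*(-1/173) + S*(-1/342) = -72/173 - S/342)
sqrt(G(u(-2)) + 431073) = sqrt((-72/173 - 1/342*(-2)) + 431073) = sqrt((-72/173 + 1/171) + 431073) = sqrt(-12139/29583 + 431073) = sqrt(12752420420/29583) = 2*sqrt(10479301480135)/9861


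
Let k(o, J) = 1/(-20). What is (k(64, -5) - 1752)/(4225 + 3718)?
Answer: -35041/158860 ≈ -0.22058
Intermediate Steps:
k(o, J) = -1/20
(k(64, -5) - 1752)/(4225 + 3718) = (-1/20 - 1752)/(4225 + 3718) = -35041/20/7943 = -35041/20*1/7943 = -35041/158860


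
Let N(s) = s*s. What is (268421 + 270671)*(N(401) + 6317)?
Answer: 90091976856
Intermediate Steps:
N(s) = s**2
(268421 + 270671)*(N(401) + 6317) = (268421 + 270671)*(401**2 + 6317) = 539092*(160801 + 6317) = 539092*167118 = 90091976856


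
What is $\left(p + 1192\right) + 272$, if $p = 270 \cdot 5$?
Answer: $2814$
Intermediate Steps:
$p = 1350$
$\left(p + 1192\right) + 272 = \left(1350 + 1192\right) + 272 = 2542 + 272 = 2814$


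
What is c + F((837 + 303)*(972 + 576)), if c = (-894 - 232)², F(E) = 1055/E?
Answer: 447489227155/352944 ≈ 1.2679e+6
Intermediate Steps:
c = 1267876 (c = (-1126)² = 1267876)
c + F((837 + 303)*(972 + 576)) = 1267876 + 1055/(((837 + 303)*(972 + 576))) = 1267876 + 1055/((1140*1548)) = 1267876 + 1055/1764720 = 1267876 + 1055*(1/1764720) = 1267876 + 211/352944 = 447489227155/352944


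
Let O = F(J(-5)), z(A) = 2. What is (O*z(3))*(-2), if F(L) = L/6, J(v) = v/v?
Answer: -2/3 ≈ -0.66667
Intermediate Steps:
J(v) = 1
F(L) = L/6 (F(L) = L*(1/6) = L/6)
O = 1/6 (O = (1/6)*1 = 1/6 ≈ 0.16667)
(O*z(3))*(-2) = ((1/6)*2)*(-2) = (1/3)*(-2) = -2/3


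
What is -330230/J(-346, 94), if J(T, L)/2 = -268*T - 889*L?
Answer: -165115/9162 ≈ -18.022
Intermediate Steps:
J(T, L) = -1778*L - 536*T (J(T, L) = 2*(-268*T - 889*L) = 2*(-889*L - 268*T) = -1778*L - 536*T)
-330230/J(-346, 94) = -330230/(-1778*94 - 536*(-346)) = -330230/(-167132 + 185456) = -330230/18324 = -330230*1/18324 = -165115/9162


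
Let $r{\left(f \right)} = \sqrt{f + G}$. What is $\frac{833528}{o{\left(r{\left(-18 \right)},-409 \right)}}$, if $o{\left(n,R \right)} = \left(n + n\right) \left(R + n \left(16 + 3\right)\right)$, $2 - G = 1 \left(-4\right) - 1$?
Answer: $- \frac{1979629}{42813} + \frac{42614119 i \sqrt{11}}{470943} \approx -46.239 + 300.11 i$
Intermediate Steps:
$G = 7$ ($G = 2 - \left(1 \left(-4\right) - 1\right) = 2 - \left(-4 - 1\right) = 2 - -5 = 2 + 5 = 7$)
$r{\left(f \right)} = \sqrt{7 + f}$ ($r{\left(f \right)} = \sqrt{f + 7} = \sqrt{7 + f}$)
$o{\left(n,R \right)} = 2 n \left(R + 19 n\right)$ ($o{\left(n,R \right)} = 2 n \left(R + n 19\right) = 2 n \left(R + 19 n\right)$)
$\frac{833528}{o{\left(r{\left(-18 \right)},-409 \right)}} = \frac{833528}{2 \sqrt{7 - 18} \left(-409 + 19 \sqrt{7 - 18}\right)} = \frac{833528}{2 \sqrt{-11} \left(-409 + 19 \sqrt{-11}\right)} = \frac{833528}{2 i \sqrt{11} \left(-409 + 19 i \sqrt{11}\right)} = 833528 \left(- \frac{i \sqrt{11}}{22 \left(-409 + 19 i \sqrt{11}\right)}\right) = - \frac{416764 i \sqrt{11}}{11 \left(-409 + 19 i \sqrt{11}\right)}$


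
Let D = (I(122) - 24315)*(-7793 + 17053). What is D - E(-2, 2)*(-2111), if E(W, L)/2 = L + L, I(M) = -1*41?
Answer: -225519672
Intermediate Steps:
I(M) = -41
E(W, L) = 4*L (E(W, L) = 2*(L + L) = 2*(2*L) = 4*L)
D = -225536560 (D = (-41 - 24315)*(-7793 + 17053) = -24356*9260 = -225536560)
D - E(-2, 2)*(-2111) = -225536560 - 4*2*(-2111) = -225536560 - 8*(-2111) = -225536560 - 1*(-16888) = -225536560 + 16888 = -225519672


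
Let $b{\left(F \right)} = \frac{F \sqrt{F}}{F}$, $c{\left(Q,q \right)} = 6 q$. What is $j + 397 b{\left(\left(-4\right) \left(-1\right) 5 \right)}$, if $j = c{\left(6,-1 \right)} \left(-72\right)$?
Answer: $432 + 794 \sqrt{5} \approx 2207.4$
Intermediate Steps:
$j = 432$ ($j = 6 \left(-1\right) \left(-72\right) = \left(-6\right) \left(-72\right) = 432$)
$b{\left(F \right)} = \sqrt{F}$ ($b{\left(F \right)} = \frac{F^{\frac{3}{2}}}{F} = \sqrt{F}$)
$j + 397 b{\left(\left(-4\right) \left(-1\right) 5 \right)} = 432 + 397 \sqrt{\left(-4\right) \left(-1\right) 5} = 432 + 397 \sqrt{4 \cdot 5} = 432 + 397 \sqrt{20} = 432 + 397 \cdot 2 \sqrt{5} = 432 + 794 \sqrt{5}$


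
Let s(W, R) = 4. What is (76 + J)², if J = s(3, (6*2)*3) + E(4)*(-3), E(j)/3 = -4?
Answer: 13456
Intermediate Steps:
E(j) = -12 (E(j) = 3*(-4) = -12)
J = 40 (J = 4 - 12*(-3) = 4 + 36 = 40)
(76 + J)² = (76 + 40)² = 116² = 13456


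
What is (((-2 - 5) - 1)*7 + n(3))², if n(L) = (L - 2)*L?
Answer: 2809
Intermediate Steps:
n(L) = L*(-2 + L) (n(L) = (-2 + L)*L = L*(-2 + L))
(((-2 - 5) - 1)*7 + n(3))² = (((-2 - 5) - 1)*7 + 3*(-2 + 3))² = ((-7 - 1)*7 + 3*1)² = (-8*7 + 3)² = (-56 + 3)² = (-53)² = 2809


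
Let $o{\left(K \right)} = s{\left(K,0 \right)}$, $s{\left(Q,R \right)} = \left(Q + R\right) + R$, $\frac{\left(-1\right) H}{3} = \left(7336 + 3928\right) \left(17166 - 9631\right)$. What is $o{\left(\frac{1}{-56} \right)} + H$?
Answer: $- \frac{14258872321}{56} \approx -2.5462 \cdot 10^{8}$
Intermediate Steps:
$H = -254622720$ ($H = - 3 \left(7336 + 3928\right) \left(17166 - 9631\right) = - 3 \cdot 11264 \cdot 7535 = \left(-3\right) 84874240 = -254622720$)
$s{\left(Q,R \right)} = Q + 2 R$
$o{\left(K \right)} = K$ ($o{\left(K \right)} = K + 2 \cdot 0 = K + 0 = K$)
$o{\left(\frac{1}{-56} \right)} + H = \frac{1}{-56} - 254622720 = - \frac{1}{56} - 254622720 = - \frac{14258872321}{56}$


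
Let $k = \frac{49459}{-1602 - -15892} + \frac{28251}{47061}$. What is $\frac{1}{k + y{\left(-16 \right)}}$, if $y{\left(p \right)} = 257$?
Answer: $\frac{74722410}{19507136791} \approx 0.0038305$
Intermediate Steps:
$k = \frac{303477421}{74722410}$ ($k = \frac{49459}{-1602 + 15892} + 28251 \cdot \frac{1}{47061} = \frac{49459}{14290} + \frac{3139}{5229} = \frac{303477421}{74722410} \approx 4.0614$)
$\frac{1}{k + y{\left(-16 \right)}} = \frac{1}{\frac{303477421}{74722410} + 257} = \frac{1}{\frac{19507136791}{74722410}} = \frac{74722410}{19507136791}$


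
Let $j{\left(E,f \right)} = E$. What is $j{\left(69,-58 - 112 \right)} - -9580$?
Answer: $9649$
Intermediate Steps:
$j{\left(69,-58 - 112 \right)} - -9580 = 69 - -9580 = 69 + 9580 = 9649$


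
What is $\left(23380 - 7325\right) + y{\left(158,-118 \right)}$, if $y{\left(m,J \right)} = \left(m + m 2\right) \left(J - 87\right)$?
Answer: $-81115$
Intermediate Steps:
$y{\left(m,J \right)} = 3 m \left(-87 + J\right)$ ($y{\left(m,J \right)} = \left(m + 2 m\right) \left(-87 + J\right) = 3 m \left(-87 + J\right)$)
$\left(23380 - 7325\right) + y{\left(158,-118 \right)} = \left(23380 - 7325\right) + 3 \cdot 158 \left(-87 - 118\right) = 16055 + 3 \cdot 158 \left(-205\right) = 16055 - 97170 = -81115$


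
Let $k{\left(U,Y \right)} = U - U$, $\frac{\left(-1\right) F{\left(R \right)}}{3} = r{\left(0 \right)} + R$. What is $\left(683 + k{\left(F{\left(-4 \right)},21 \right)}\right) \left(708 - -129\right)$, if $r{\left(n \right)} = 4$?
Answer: $571671$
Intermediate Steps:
$F{\left(R \right)} = -12 - 3 R$ ($F{\left(R \right)} = - 3 \left(4 + R\right) = -12 - 3 R$)
$k{\left(U,Y \right)} = 0$
$\left(683 + k{\left(F{\left(-4 \right)},21 \right)}\right) \left(708 - -129\right) = \left(683 + 0\right) \left(708 - -129\right) = 683 \left(708 + 129\right) = 683 \cdot 837 = 571671$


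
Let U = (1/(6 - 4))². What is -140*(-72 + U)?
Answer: 10045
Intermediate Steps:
U = ¼ (U = (1/2)² = (½)² = ¼ ≈ 0.25000)
-140*(-72 + U) = -140*(-72 + ¼) = -140*(-287/4) = 10045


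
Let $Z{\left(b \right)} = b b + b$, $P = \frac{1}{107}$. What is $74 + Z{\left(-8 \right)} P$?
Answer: $\frac{7974}{107} \approx 74.523$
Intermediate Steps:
$P = \frac{1}{107} \approx 0.0093458$
$Z{\left(b \right)} = b + b^{2}$ ($Z{\left(b \right)} = b^{2} + b = b + b^{2}$)
$74 + Z{\left(-8 \right)} P = 74 + - 8 \left(1 - 8\right) \frac{1}{107} = 74 + \left(-8\right) \left(-7\right) \frac{1}{107} = 74 + 56 \cdot \frac{1}{107} = 74 + \frac{56}{107} = \frac{7974}{107}$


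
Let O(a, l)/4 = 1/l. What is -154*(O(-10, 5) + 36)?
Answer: -28336/5 ≈ -5667.2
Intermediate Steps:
O(a, l) = 4/l
-154*(O(-10, 5) + 36) = -154*(4/5 + 36) = -154*184/5 = -28336/5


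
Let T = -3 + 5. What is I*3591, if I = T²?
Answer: 14364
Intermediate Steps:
T = 2
I = 4 (I = 2² = 4)
I*3591 = 4*3591 = 14364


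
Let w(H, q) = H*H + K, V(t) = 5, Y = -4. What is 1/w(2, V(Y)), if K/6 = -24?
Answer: -1/140 ≈ -0.0071429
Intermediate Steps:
K = -144 (K = 6*(-24) = -144)
w(H, q) = -144 + H² (w(H, q) = H*H - 144 = H² - 144 = -144 + H²)
1/w(2, V(Y)) = 1/(-144 + 2²) = 1/(-144 + 4) = 1/(-140) = -1/140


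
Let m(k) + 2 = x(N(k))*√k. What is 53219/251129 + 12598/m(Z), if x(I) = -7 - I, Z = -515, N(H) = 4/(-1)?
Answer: -6080563343/1164987431 + 37794*I*√515/4639 ≈ -5.2194 + 184.89*I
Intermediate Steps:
N(H) = -4 (N(H) = 4*(-1) = -4)
m(k) = -2 - 3*√k (m(k) = -2 + (-7 - 1*(-4))*√k = -2 + (-7 + 4)*√k = -2 - 3*√k)
53219/251129 + 12598/m(Z) = 53219/251129 + 12598/(-2 - 3*I*√515)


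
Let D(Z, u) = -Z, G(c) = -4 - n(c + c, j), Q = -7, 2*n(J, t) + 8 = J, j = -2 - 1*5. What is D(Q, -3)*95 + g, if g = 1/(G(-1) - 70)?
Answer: 45884/69 ≈ 664.99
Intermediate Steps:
j = -7 (j = -2 - 5 = -7)
n(J, t) = -4 + J/2
G(c) = -c (G(c) = -4 - (-4 + (c + c)/2) = -4 - (-4 + (2*c)/2) = -4 - (-4 + c) = -4 + (4 - c) = -c)
g = -1/69 (g = 1/(-1*(-1) - 70) = 1/(1 - 70) = 1/(-69) = -1/69 ≈ -0.014493)
D(Q, -3)*95 + g = -1*(-7)*95 - 1/69 = 7*95 - 1/69 = 665 - 1/69 = 45884/69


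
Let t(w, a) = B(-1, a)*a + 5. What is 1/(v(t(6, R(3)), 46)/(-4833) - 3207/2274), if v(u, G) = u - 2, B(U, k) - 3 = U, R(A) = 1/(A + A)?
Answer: -10990242/15507011 ≈ -0.70873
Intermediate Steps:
R(A) = 1/(2*A)
B(U, k) = 3 + U
t(w, a) = 5 + 2*a (t(w, a) = (3 - 1)*a + 5 = 2*a + 5 = 5 + 2*a)
v(u, G) = -2 + u
1/(v(t(6, R(3)), 46)/(-4833) - 3207/2274) = 1/((-2 + (5 + 2*((½)/3)))/(-4833) - 3207/2274) = 1/((-2 + (5 + 2*((½)*(⅓))))*(-1/4833) - 3207*1/2274) = 1/((-2 + (5 + 2*(⅙)))*(-1/4833) - 1069/758) = 1/((-2 + (5 + ⅓))*(-1/4833) - 1069/758) = 1/((-2 + 16/3)*(-1/4833) - 1069/758) = 1/((10/3)*(-1/4833) - 1069/758) = 1/(-10/14499 - 1069/758) = 1/(-15507011/10990242) = -10990242/15507011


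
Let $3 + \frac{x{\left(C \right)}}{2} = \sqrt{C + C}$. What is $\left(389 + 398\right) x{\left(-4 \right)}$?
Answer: $-4722 + 3148 i \sqrt{2} \approx -4722.0 + 4451.9 i$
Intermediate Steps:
$x{\left(C \right)} = -6 + 2 \sqrt{2} \sqrt{C}$ ($x{\left(C \right)} = -6 + 2 \sqrt{C + C} = -6 + 2 \sqrt{2 C} = -6 + 2 \sqrt{2} \sqrt{C}$)
$\left(389 + 398\right) x{\left(-4 \right)} = \left(389 + 398\right) \left(-6 + 2 \sqrt{2} \sqrt{-4}\right) = 787 \left(-6 + 2 \sqrt{2} \cdot 2 i\right) = 787 \left(-6 + 4 i \sqrt{2}\right) = -4722 + 3148 i \sqrt{2}$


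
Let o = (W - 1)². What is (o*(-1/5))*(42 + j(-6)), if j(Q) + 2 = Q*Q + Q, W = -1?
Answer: -56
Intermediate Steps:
j(Q) = -2 + Q + Q² (j(Q) = -2 + (Q*Q + Q) = -2 + (Q² + Q) = -2 + (Q + Q²) = -2 + Q + Q²)
o = 4 (o = (-1 - 1)² = (-2)² = 4)
(o*(-1/5))*(42 + j(-6)) = (4*(-1/5))*(42 + (-2 - 6 + (-6)²)) = (4*(-1*⅕))*(42 + (-2 - 6 + 36)) = (4*(-⅕))*(42 + 28) = -⅘*70 = -56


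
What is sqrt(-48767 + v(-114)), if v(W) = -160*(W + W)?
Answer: I*sqrt(12287) ≈ 110.85*I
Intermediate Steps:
v(W) = -320*W
sqrt(-48767 + v(-114)) = sqrt(-48767 - 320*(-114)) = sqrt(-48767 + 36480) = sqrt(-12287) = I*sqrt(12287)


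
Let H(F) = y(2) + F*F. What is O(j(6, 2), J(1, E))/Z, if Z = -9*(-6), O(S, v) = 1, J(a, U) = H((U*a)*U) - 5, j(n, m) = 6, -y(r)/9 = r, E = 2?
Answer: 1/54 ≈ 0.018519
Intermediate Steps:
y(r) = -9*r
H(F) = -18 + F**2 (H(F) = -9*2 + F*F = -18 + F**2)
J(a, U) = -23 + U**4*a**2 (J(a, U) = (-18 + ((U*a)*U)**2) - 5 = (-18 + (a*U**2)**2) - 5 = (-18 + U**4*a**2) - 5 = -23 + U**4*a**2)
Z = 54
O(j(6, 2), J(1, E))/Z = 1/54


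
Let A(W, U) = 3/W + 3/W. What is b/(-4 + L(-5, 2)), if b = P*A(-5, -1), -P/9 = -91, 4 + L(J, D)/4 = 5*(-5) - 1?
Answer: 2457/310 ≈ 7.9258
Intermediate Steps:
L(J, D) = -120 (L(J, D) = -16 + 4*(5*(-5) - 1) = -16 + 4*(-25 - 1) = -16 + 4*(-26) = -16 - 104 = -120)
A(W, U) = 6/W
P = 819 (P = -9*(-91) = 819)
b = -4914/5 (b = 819*(6/(-5)) = 819*(6*(-⅕)) = 819*(-6/5) = -4914/5 ≈ -982.80)
b/(-4 + L(-5, 2)) = -4914/(5*(-4 - 120)) = -4914/5/(-124) = -4914/5*(-1/124) = 2457/310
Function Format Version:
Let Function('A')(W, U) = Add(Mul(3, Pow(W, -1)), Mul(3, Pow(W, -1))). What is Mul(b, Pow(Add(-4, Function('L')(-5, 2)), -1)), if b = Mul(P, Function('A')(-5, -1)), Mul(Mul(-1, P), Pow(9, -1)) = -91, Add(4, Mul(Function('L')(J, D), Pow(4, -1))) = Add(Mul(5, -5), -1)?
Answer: Rational(2457, 310) ≈ 7.9258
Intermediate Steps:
Function('L')(J, D) = -120 (Function('L')(J, D) = Add(-16, Mul(4, Add(Mul(5, -5), -1))) = Add(-16, Mul(4, Add(-25, -1))) = Add(-16, Mul(4, -26)) = Add(-16, -104) = -120)
Function('A')(W, U) = Mul(6, Pow(W, -1))
P = 819 (P = Mul(-9, -91) = 819)
b = Rational(-4914, 5) (b = Mul(819, Mul(6, Pow(-5, -1))) = Mul(819, Mul(6, Rational(-1, 5))) = Mul(819, Rational(-6, 5)) = Rational(-4914, 5) ≈ -982.80)
Mul(b, Pow(Add(-4, Function('L')(-5, 2)), -1)) = Mul(Rational(-4914, 5), Pow(Add(-4, -120), -1)) = Mul(Rational(-4914, 5), Pow(-124, -1)) = Mul(Rational(-4914, 5), Rational(-1, 124)) = Rational(2457, 310)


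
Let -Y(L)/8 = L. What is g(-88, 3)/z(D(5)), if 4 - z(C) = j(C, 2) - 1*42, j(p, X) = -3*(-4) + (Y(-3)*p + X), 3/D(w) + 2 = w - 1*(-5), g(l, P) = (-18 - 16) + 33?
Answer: -1/23 ≈ -0.043478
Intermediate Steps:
Y(L) = -8*L
g(l, P) = -1 (g(l, P) = -34 + 33 = -1)
D(w) = 3/(3 + w) (D(w) = 3/(-2 + (w - 1*(-5))) = 3/(-2 + (w + 5)) = 3/(-2 + (5 + w)) = 3/(3 + w))
j(p, X) = 12 + X + 24*p (j(p, X) = -3*(-4) + ((-8*(-3))*p + X) = 12 + (24*p + X) = 12 + (X + 24*p) = 12 + X + 24*p)
z(C) = 32 - 24*C (z(C) = 4 - ((12 + 2 + 24*C) - 1*42) = 4 - ((14 + 24*C) - 42) = 4 - (-28 + 24*C) = 4 + (28 - 24*C) = 32 - 24*C)
g(-88, 3)/z(D(5)) = -1/(32 - 72/(3 + 5)) = -1/(32 - 72/8) = -1/(32 - 24*3/8) = -1/(32 - 9) = -1/23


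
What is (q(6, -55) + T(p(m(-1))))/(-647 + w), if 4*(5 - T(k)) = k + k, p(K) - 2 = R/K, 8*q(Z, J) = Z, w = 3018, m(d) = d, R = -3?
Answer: 13/9484 ≈ 0.0013707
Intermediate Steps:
q(Z, J) = Z/8
p(K) = 2 - 3/K
T(k) = 5 - k/2 (T(k) = 5 - (k + k)/4 = 5 - k/2)
(q(6, -55) + T(p(m(-1))))/(-647 + w) = ((⅛)*6 + (5 - (2 - 3/(-1))/2))/(-647 + 3018) = (¾ + (5 - (2 - 3*(-1))/2))/2371 = (¾ + (5 - (2 + 3)/2))*(1/2371) = (¾ + (5 - ½*5))*(1/2371) = (¾ + (5 - 5/2))*(1/2371) = (¾ + 5/2)*(1/2371) = (13/4)*(1/2371) = 13/9484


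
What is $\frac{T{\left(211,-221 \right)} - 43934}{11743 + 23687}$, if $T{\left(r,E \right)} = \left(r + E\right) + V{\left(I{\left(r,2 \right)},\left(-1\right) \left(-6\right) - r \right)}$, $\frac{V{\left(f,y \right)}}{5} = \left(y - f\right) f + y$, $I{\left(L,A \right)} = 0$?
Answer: $- \frac{44969}{35430} \approx -1.2692$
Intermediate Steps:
$V{\left(f,y \right)} = 5 y + 5 f \left(y - f\right)$ ($V{\left(f,y \right)} = 5 \left(\left(y - f\right) f + y\right) = 5 \left(f \left(y - f\right) + y\right) = 5 \left(y + f \left(y - f\right)\right) = 5 y + 5 f \left(y - f\right)$)
$T{\left(r,E \right)} = 30 + E - 4 r$ ($T{\left(r,E \right)} = \left(r + E\right) + \left(- 5 \cdot 0^{2} + 5 \left(\left(-1\right) \left(-6\right) - r\right) + 5 \cdot 0 \left(\left(-1\right) \left(-6\right) - r\right)\right) = \left(E + r\right) + \left(\left(-5\right) 0 + 5 \left(6 - r\right) + 5 \cdot 0 \left(6 - r\right)\right) = \left(E + r\right) + \left(0 - \left(-30 + 5 r\right) + 0\right) = \left(E + r\right) - \left(-30 + 5 r\right) = 30 + E - 4 r$)
$\frac{T{\left(211,-221 \right)} - 43934}{11743 + 23687} = \frac{\left(30 - 221 - 844\right) - 43934}{11743 + 23687} = \frac{\left(30 - 221 - 844\right) - 43934}{35430} = \left(-1035 - 43934\right) \frac{1}{35430} = \left(-44969\right) \frac{1}{35430} = - \frac{44969}{35430}$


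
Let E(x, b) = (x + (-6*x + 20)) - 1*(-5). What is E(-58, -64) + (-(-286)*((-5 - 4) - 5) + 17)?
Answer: -3672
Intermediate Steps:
E(x, b) = 25 - 5*x (E(x, b) = (x + (20 - 6*x)) + 5 = (20 - 5*x) + 5 = 25 - 5*x)
E(-58, -64) + (-(-286)*((-5 - 4) - 5) + 17) = (25 - 5*(-58)) + (-(-286)*((-5 - 4) - 5) + 17) = (25 + 290) + (-(-286)*(-9 - 5) + 17) = 315 + (-(-286)*(-14) + 17) = 315 + (-26*154 + 17) = 315 + (-4004 + 17) = 315 - 3987 = -3672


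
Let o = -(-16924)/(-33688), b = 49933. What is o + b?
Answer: 420531495/8422 ≈ 49933.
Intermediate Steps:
o = -4231/8422 (o = -(-16924)*(-1)/33688 = -1*4231/8422 = -4231/8422 ≈ -0.50237)
o + b = -4231/8422 + 49933 = 420531495/8422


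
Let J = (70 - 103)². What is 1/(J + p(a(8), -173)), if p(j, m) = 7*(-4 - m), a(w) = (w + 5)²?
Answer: 1/2272 ≈ 0.00044014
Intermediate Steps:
a(w) = (5 + w)²
J = 1089 (J = (-33)² = 1089)
p(j, m) = -28 - 7*m
1/(J + p(a(8), -173)) = 1/(1089 + (-28 - 7*(-173))) = 1/(1089 + (-28 + 1211)) = 1/(1089 + 1183) = 1/2272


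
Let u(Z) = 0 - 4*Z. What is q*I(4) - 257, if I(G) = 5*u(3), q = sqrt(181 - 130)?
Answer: -257 - 60*sqrt(51) ≈ -685.49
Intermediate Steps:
u(Z) = -4*Z
q = sqrt(51) ≈ 7.1414
I(G) = -60 (I(G) = 5*(-4*3) = 5*(-12) = -60)
q*I(4) - 257 = sqrt(51)*(-60) - 257 = -60*sqrt(51) - 257 = -257 - 60*sqrt(51)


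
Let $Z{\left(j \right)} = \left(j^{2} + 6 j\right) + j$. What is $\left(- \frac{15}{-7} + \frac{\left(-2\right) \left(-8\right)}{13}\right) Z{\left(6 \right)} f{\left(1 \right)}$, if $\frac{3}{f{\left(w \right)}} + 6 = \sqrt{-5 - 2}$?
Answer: $- \frac{33156}{301} - \frac{5526 i \sqrt{7}}{301} \approx -110.15 - 48.573 i$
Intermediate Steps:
$f{\left(w \right)} = \frac{3}{-6 + i \sqrt{7}}$ ($f{\left(w \right)} = \frac{3}{-6 + \sqrt{-5 - 2}} = \frac{3}{-6 + \sqrt{-7}} = \frac{3}{-6 + i \sqrt{7}}$)
$Z{\left(j \right)} = j^{2} + 7 j$
$\left(- \frac{15}{-7} + \frac{\left(-2\right) \left(-8\right)}{13}\right) Z{\left(6 \right)} f{\left(1 \right)} = \left(- \frac{15}{-7} + \frac{\left(-2\right) \left(-8\right)}{13}\right) 6 \left(7 + 6\right) \left(- \frac{18}{43} - \frac{3 i \sqrt{7}}{43}\right) = \left(\left(-15\right) \left(- \frac{1}{7}\right) + 16 \cdot \frac{1}{13}\right) 6 \cdot 13 \left(- \frac{18}{43} - \frac{3 i \sqrt{7}}{43}\right) = \left(\frac{15}{7} + \frac{16}{13}\right) 78 \left(- \frac{18}{43} - \frac{3 i \sqrt{7}}{43}\right) = \frac{307}{91} \cdot 78 \left(- \frac{18}{43} - \frac{3 i \sqrt{7}}{43}\right) = \frac{1842 \left(- \frac{18}{43} - \frac{3 i \sqrt{7}}{43}\right)}{7} = - \frac{33156}{301} - \frac{5526 i \sqrt{7}}{301}$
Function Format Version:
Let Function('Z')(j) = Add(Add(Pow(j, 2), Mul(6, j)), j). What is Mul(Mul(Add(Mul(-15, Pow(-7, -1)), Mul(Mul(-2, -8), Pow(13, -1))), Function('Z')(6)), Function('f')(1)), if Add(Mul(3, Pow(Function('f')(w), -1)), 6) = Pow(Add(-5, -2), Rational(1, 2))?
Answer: Add(Rational(-33156, 301), Mul(Rational(-5526, 301), I, Pow(7, Rational(1, 2)))) ≈ Add(-110.15, Mul(-48.573, I))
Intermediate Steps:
Function('f')(w) = Mul(3, Pow(Add(-6, Mul(I, Pow(7, Rational(1, 2)))), -1)) (Function('f')(w) = Mul(3, Pow(Add(-6, Pow(Add(-5, -2), Rational(1, 2))), -1)) = Mul(3, Pow(Add(-6, Pow(-7, Rational(1, 2))), -1)) = Mul(3, Pow(Add(-6, Mul(I, Pow(7, Rational(1, 2)))), -1)))
Function('Z')(j) = Add(Pow(j, 2), Mul(7, j))
Mul(Mul(Add(Mul(-15, Pow(-7, -1)), Mul(Mul(-2, -8), Pow(13, -1))), Function('Z')(6)), Function('f')(1)) = Mul(Mul(Add(Mul(-15, Pow(-7, -1)), Mul(Mul(-2, -8), Pow(13, -1))), Mul(6, Add(7, 6))), Add(Rational(-18, 43), Mul(Rational(-3, 43), I, Pow(7, Rational(1, 2))))) = Mul(Mul(Add(Mul(-15, Rational(-1, 7)), Mul(16, Rational(1, 13))), Mul(6, 13)), Add(Rational(-18, 43), Mul(Rational(-3, 43), I, Pow(7, Rational(1, 2))))) = Mul(Mul(Add(Rational(15, 7), Rational(16, 13)), 78), Add(Rational(-18, 43), Mul(Rational(-3, 43), I, Pow(7, Rational(1, 2))))) = Mul(Mul(Rational(307, 91), 78), Add(Rational(-18, 43), Mul(Rational(-3, 43), I, Pow(7, Rational(1, 2))))) = Mul(Rational(1842, 7), Add(Rational(-18, 43), Mul(Rational(-3, 43), I, Pow(7, Rational(1, 2))))) = Add(Rational(-33156, 301), Mul(Rational(-5526, 301), I, Pow(7, Rational(1, 2))))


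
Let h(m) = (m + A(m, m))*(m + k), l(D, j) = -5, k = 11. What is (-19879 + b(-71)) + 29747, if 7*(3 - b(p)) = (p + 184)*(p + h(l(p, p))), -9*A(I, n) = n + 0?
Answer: 240400/21 ≈ 11448.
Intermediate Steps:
A(I, n) = -n/9 (A(I, n) = -(n + 0)/9 = -n/9)
h(m) = 8*m*(11 + m)/9 (h(m) = (m - m/9)*(m + 11) = (8*m/9)*(11 + m) = 8*m*(11 + m)/9)
b(p) = 3 - (184 + p)*(-80/3 + p)/7 (b(p) = 3 - (p + 184)*(p + (8/9)*(-5)*(11 - 5))/7 = 3 - (184 + p)*(p + (8/9)*(-5)*6)/7 = 3 - (184 + p)*(p - 80/3)/7 = 3 - (184 + p)*(-80/3 + p)/7)
(-19879 + b(-71)) + 29747 = (-19879 + (14783/21 - 472/21*(-71) - 1/7*(-71)**2)) + 29747 = (-19879 + (14783/21 + 33512/21 - 1/7*5041)) + 29747 = (-19879 + (14783/21 + 33512/21 - 5041/7)) + 29747 = (-19879 + 33172/21) + 29747 = -384287/21 + 29747 = 240400/21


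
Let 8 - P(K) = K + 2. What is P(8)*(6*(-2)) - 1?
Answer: 23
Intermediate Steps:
P(K) = 6 - K (P(K) = 8 - (K + 2) = 8 - (2 + K) = 8 + (-2 - K) = 6 - K)
P(8)*(6*(-2)) - 1 = (6 - 1*8)*(6*(-2)) - 1 = (6 - 8)*(-12) - 1 = -2*(-12) - 1 = 24 - 1 = 23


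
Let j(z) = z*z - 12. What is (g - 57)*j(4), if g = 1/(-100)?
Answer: -5701/25 ≈ -228.04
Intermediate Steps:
g = -1/100 ≈ -0.010000
j(z) = -12 + z**2 (j(z) = z**2 - 12 = -12 + z**2)
(g - 57)*j(4) = (-1/100 - 57)*(-12 + 4**2) = -5701*(-12 + 16)/100 = -5701/100*4 = -5701/25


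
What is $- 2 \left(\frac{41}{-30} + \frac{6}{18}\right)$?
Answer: $\frac{31}{15} \approx 2.0667$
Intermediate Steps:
$- 2 \left(\frac{41}{-30} + \frac{6}{18}\right) = - 2 \left(41 \left(- \frac{1}{30}\right) + 6 \cdot \frac{1}{18}\right) = - 2 \left(- \frac{41}{30} + \frac{1}{3}\right) = \left(-2\right) \left(- \frac{31}{30}\right) = \frac{31}{15}$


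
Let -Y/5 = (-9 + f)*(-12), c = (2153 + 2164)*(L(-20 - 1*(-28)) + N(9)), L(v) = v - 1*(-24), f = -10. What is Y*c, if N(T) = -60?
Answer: 137798640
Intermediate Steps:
L(v) = 24 + v (L(v) = v + 24 = 24 + v)
c = -120876 (c = (2153 + 2164)*((24 + (-20 - 1*(-28))) - 60) = 4317*((24 + (-20 + 28)) - 60) = 4317*((24 + 8) - 60) = 4317*(32 - 60) = 4317*(-28) = -120876)
Y = -1140 (Y = -5*(-9 - 10)*(-12) = -(-95)*(-12) = -5*228 = -1140)
Y*c = -1140*(-120876) = 137798640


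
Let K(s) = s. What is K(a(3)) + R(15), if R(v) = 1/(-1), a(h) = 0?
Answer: -1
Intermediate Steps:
R(v) = -1
K(a(3)) + R(15) = 0 - 1 = -1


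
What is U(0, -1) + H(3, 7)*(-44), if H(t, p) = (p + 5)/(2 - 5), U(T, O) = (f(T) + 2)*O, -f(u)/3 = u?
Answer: 174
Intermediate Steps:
f(u) = -3*u
U(T, O) = O*(2 - 3*T) (U(T, O) = (-3*T + 2)*O = (2 - 3*T)*O = O*(2 - 3*T))
H(t, p) = -5/3 - p/3 (H(t, p) = (5 + p)/(-3) = (5 + p)*(-⅓) = -5/3 - p/3)
U(0, -1) + H(3, 7)*(-44) = -(2 - 3*0) + (-5/3 - ⅓*7)*(-44) = -(2 + 0) + (-5/3 - 7/3)*(-44) = -1*2 - 4*(-44) = -2 + 176 = 174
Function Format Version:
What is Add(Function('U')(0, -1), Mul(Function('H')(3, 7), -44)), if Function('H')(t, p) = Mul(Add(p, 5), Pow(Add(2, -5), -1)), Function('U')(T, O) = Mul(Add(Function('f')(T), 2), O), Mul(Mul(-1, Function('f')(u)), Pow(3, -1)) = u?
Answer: 174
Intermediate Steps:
Function('f')(u) = Mul(-3, u)
Function('U')(T, O) = Mul(O, Add(2, Mul(-3, T))) (Function('U')(T, O) = Mul(Add(Mul(-3, T), 2), O) = Mul(Add(2, Mul(-3, T)), O) = Mul(O, Add(2, Mul(-3, T))))
Function('H')(t, p) = Add(Rational(-5, 3), Mul(Rational(-1, 3), p)) (Function('H')(t, p) = Mul(Add(5, p), Pow(-3, -1)) = Mul(Add(5, p), Rational(-1, 3)) = Add(Rational(-5, 3), Mul(Rational(-1, 3), p)))
Add(Function('U')(0, -1), Mul(Function('H')(3, 7), -44)) = Add(Mul(-1, Add(2, Mul(-3, 0))), Mul(Add(Rational(-5, 3), Mul(Rational(-1, 3), 7)), -44)) = Add(Mul(-1, Add(2, 0)), Mul(Add(Rational(-5, 3), Rational(-7, 3)), -44)) = Add(Mul(-1, 2), Mul(-4, -44)) = Add(-2, 176) = 174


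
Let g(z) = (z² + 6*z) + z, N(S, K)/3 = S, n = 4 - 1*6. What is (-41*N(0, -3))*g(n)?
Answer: 0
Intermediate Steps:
n = -2 (n = 4 - 6 = -2)
N(S, K) = 3*S
g(z) = z² + 7*z
(-41*N(0, -3))*g(n) = (-123*0)*(-2*(7 - 2)) = (-41*0)*(-2*5) = 0*(-10) = 0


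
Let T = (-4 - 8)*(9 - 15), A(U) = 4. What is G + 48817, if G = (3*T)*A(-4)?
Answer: 49681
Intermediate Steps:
T = 72 (T = -12*(-6) = 72)
G = 864 (G = (3*72)*4 = 216*4 = 864)
G + 48817 = 864 + 48817 = 49681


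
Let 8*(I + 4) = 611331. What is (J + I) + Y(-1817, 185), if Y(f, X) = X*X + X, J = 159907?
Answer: 2165835/8 ≈ 2.7073e+5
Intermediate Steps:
I = 611299/8 (I = -4 + (1/8)*611331 = -4 + 611331/8 = 611299/8 ≈ 76412.)
Y(f, X) = X + X**2 (Y(f, X) = X**2 + X = X + X**2)
(J + I) + Y(-1817, 185) = (159907 + 611299/8) + 185*(1 + 185) = 1890555/8 + 185*186 = 1890555/8 + 34410 = 2165835/8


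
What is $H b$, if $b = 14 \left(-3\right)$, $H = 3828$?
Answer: $-160776$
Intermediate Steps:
$b = -42$
$H b = 3828 \left(-42\right) = -160776$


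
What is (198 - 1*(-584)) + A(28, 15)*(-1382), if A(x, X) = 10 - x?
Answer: 25658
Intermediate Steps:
(198 - 1*(-584)) + A(28, 15)*(-1382) = (198 - 1*(-584)) + (10 - 1*28)*(-1382) = (198 + 584) + (10 - 28)*(-1382) = 782 - 18*(-1382) = 782 + 24876 = 25658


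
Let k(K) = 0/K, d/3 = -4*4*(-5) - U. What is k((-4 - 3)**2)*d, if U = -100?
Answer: 0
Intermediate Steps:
d = 540 (d = 3*(-4*4*(-5) - 1*(-100)) = 3*(-16*(-5) + 100) = 3*(80 + 100) = 3*180 = 540)
k(K) = 0
k((-4 - 3)**2)*d = 0*540 = 0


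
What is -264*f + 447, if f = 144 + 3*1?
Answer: -38361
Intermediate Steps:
f = 147 (f = 144 + 3 = 147)
-264*f + 447 = -264*147 + 447 = -38808 + 447 = -38361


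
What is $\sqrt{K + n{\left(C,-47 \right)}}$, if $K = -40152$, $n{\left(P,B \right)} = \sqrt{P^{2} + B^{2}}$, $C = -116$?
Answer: $\sqrt{-40152 + \sqrt{15665}} \approx 200.07 i$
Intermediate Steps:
$n{\left(P,B \right)} = \sqrt{B^{2} + P^{2}}$
$\sqrt{K + n{\left(C,-47 \right)}} = \sqrt{-40152 + \sqrt{\left(-47\right)^{2} + \left(-116\right)^{2}}} = \sqrt{-40152 + \sqrt{2209 + 13456}} = \sqrt{-40152 + \sqrt{15665}}$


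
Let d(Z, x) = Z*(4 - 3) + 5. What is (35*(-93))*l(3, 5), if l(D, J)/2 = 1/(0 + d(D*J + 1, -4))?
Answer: -310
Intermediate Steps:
d(Z, x) = 5 + Z (d(Z, x) = Z*1 + 5 = Z + 5 = 5 + Z)
l(D, J) = 2/(6 + D*J) (l(D, J) = 2/(0 + (5 + (D*J + 1))) = 2/(0 + (5 + (1 + D*J))) = 2/(0 + (6 + D*J)) = 2/(6 + D*J))
(35*(-93))*l(3, 5) = (35*(-93))*(2/(6 + 3*5)) = -6510/(6 + 15) = -6510/21 = -3255*2/21 = -310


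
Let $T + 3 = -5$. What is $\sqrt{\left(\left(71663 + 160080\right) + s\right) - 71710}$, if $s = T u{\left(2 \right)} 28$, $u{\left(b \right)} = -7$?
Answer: $\sqrt{161601} \approx 402.0$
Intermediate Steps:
$T = -8$ ($T = -3 - 5 = -8$)
$s = 1568$ ($s = \left(-8\right) \left(-7\right) 28 = 56 \cdot 28 = 1568$)
$\sqrt{\left(\left(71663 + 160080\right) + s\right) - 71710} = \sqrt{\left(\left(71663 + 160080\right) + 1568\right) - 71710} = \sqrt{\left(231743 + 1568\right) - 71710} = \sqrt{233311 - 71710} = \sqrt{161601}$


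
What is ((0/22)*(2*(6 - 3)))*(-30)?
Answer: 0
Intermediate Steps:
((0/22)*(2*(6 - 3)))*(-30) = ((0*(1/22))*(2*3))*(-30) = (0*6)*(-30) = 0*(-30) = 0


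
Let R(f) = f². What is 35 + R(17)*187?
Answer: 54078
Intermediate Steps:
35 + R(17)*187 = 35 + 17²*187 = 35 + 289*187 = 35 + 54043 = 54078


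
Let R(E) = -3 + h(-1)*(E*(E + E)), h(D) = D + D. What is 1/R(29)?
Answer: -1/3367 ≈ -0.00029700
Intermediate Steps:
h(D) = 2*D
R(E) = -3 - 4*E² (R(E) = -3 + (2*(-1))*(E*(E + E)) = -3 - 2*E*2*E = -3 - 4*E²)
1/R(29) = 1/(-3 - 4*29²) = 1/(-3 - 4*841) = 1/(-3 - 3364) = 1/(-3367) = -1/3367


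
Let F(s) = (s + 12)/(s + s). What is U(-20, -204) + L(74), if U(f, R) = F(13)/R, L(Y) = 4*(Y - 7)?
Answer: 1421447/5304 ≈ 268.00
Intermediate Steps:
L(Y) = -28 + 4*Y (L(Y) = 4*(-7 + Y) = -28 + 4*Y)
F(s) = (12 + s)/(2*s) (F(s) = (12 + s)/((2*s)) = (12 + s)*(1/(2*s)) = (12 + s)/(2*s))
U(f, R) = 25/(26*R) (U(f, R) = ((1/2)*(12 + 13)/13)/R = ((1/2)*(1/13)*25)/R = 25/(26*R))
U(-20, -204) + L(74) = (25/26)/(-204) + (-28 + 4*74) = (25/26)*(-1/204) + (-28 + 296) = -25/5304 + 268 = 1421447/5304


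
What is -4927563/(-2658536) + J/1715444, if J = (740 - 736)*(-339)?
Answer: 2112338352039/1140142407496 ≈ 1.8527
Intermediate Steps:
J = -1356 (J = 4*(-339) = -1356)
-4927563/(-2658536) + J/1715444 = -4927563/(-2658536) - 1356/1715444 = -4927563*(-1/2658536) - 1356*1/1715444 = 4927563/2658536 - 339/428861 = 2112338352039/1140142407496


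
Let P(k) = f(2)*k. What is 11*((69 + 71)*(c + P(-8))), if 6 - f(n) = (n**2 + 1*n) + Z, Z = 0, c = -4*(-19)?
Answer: 117040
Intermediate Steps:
c = 76
f(n) = 6 - n - n**2 (f(n) = 6 - ((n**2 + 1*n) + 0) = 6 - ((n**2 + n) + 0) = 6 - ((n + n**2) + 0) = 6 - (n + n**2) = 6 + (-n - n**2) = 6 - n - n**2)
P(k) = 0 (P(k) = (6 - 1*2 - 1*2**2)*k = (6 - 2 - 1*4)*k = (6 - 2 - 4)*k = 0*k = 0)
11*((69 + 71)*(c + P(-8))) = 11*((69 + 71)*(76 + 0)) = 11*(140*76) = 11*10640 = 117040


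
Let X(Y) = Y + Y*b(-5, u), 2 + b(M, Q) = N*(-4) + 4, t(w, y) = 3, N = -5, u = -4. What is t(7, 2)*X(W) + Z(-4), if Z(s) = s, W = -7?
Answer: -487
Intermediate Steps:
b(M, Q) = 22 (b(M, Q) = -2 + (-5*(-4) + 4) = -2 + (20 + 4) = -2 + 24 = 22)
X(Y) = 23*Y (X(Y) = Y + Y*22 = Y + 22*Y = 23*Y)
t(7, 2)*X(W) + Z(-4) = 3*(23*(-7)) - 4 = 3*(-161) - 4 = -483 - 4 = -487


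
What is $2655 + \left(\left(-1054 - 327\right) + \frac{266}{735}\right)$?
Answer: $\frac{133808}{105} \approx 1274.4$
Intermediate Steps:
$2655 + \left(\left(-1054 - 327\right) + \frac{266}{735}\right) = 2655 + \left(-1381 + 266 \cdot \frac{1}{735}\right) = 2655 + \left(-1381 + \frac{38}{105}\right) = 2655 - \frac{144967}{105} = \frac{133808}{105}$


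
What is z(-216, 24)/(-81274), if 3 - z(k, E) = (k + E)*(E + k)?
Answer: 36861/81274 ≈ 0.45354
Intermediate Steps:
z(k, E) = 3 - (E + k)**2 (z(k, E) = 3 - (k + E)*(E + k) = 3 - (E + k)*(E + k) = 3 - (E + k)**2)
z(-216, 24)/(-81274) = (3 - (24 - 216)**2)/(-81274) = (3 - 1*(-192)**2)*(-1/81274) = (3 - 1*36864)*(-1/81274) = (3 - 36864)*(-1/81274) = -36861*(-1/81274) = 36861/81274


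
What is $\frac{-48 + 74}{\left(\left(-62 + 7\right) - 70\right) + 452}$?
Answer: $\frac{26}{327} \approx 0.079511$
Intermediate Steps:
$\frac{-48 + 74}{\left(\left(-62 + 7\right) - 70\right) + 452} = \frac{26}{\left(-55 - 70\right) + 452} = \frac{26}{-125 + 452} = \frac{26}{327}$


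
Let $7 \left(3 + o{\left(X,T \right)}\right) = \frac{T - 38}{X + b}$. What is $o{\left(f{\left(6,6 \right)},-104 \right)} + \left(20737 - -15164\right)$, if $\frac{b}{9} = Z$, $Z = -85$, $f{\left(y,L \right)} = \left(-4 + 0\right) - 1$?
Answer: $\frac{96745181}{2695} \approx 35898.0$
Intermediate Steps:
$f{\left(y,L \right)} = -5$ ($f{\left(y,L \right)} = -4 - 1 = -5$)
$b = -765$ ($b = 9 \left(-85\right) = -765$)
$o{\left(X,T \right)} = -3 + \frac{-38 + T}{7 \left(-765 + X\right)}$ ($o{\left(X,T \right)} = -3 + \frac{\left(T - 38\right) \frac{1}{X - 765}}{7} = -3 + \frac{\left(-38 + T\right) \frac{1}{-765 + X}}{7} = -3 + \frac{\frac{1}{-765 + X} \left(-38 + T\right)}{7} = -3 + \frac{-38 + T}{7 \left(-765 + X\right)}$)
$o{\left(f{\left(6,6 \right)},-104 \right)} + \left(20737 - -15164\right) = \frac{16027 - 104 - -105}{7 \left(-765 - 5\right)} + \left(20737 - -15164\right) = \frac{16027 - 104 + 105}{7 \left(-770\right)} + \left(20737 + 15164\right) = \frac{1}{7} \left(- \frac{1}{770}\right) 16028 + 35901 = - \frac{8014}{2695} + 35901 = \frac{96745181}{2695}$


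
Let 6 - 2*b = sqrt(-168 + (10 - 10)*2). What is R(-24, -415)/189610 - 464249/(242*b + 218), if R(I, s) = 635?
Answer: (-8802565345*I + 15367*sqrt(42))/(37922*(121*sqrt(42) + 472*I)) ≈ -130.79 - 217.29*I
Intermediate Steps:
b = 3 - I*sqrt(42) (b = 3 - sqrt(-168 + (10 - 10)*2)/2 = 3 - sqrt(-168 + 0*2)/2 = 3 - sqrt(-168 + 0)/2 = 3 - I*sqrt(42) ≈ 3.0 - 6.4807*I)
R(-24, -415)/189610 - 464249/(242*b + 218) = 635/189610 - 464249/(242*(3 - I*sqrt(42)) + 218) = 635*(1/189610) - 464249/((726 - 242*I*sqrt(42)) + 218) = 127/37922 - 464249/(944 - 242*I*sqrt(42))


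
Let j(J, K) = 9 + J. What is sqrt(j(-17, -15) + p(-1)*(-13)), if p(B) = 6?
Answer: I*sqrt(86) ≈ 9.2736*I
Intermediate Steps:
sqrt(j(-17, -15) + p(-1)*(-13)) = sqrt((9 - 17) + 6*(-13)) = sqrt(-8 - 78) = sqrt(-86) = I*sqrt(86)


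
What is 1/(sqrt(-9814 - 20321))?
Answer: -I*sqrt(615)/4305 ≈ -0.0057606*I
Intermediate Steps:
1/(sqrt(-9814 - 20321)) = 1/(sqrt(-30135)) = 1/(7*I*sqrt(615)) = -I*sqrt(615)/4305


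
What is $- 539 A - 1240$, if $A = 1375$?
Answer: $-742365$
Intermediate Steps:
$- 539 A - 1240 = \left(-539\right) 1375 - 1240 = -741125 - 1240 = -742365$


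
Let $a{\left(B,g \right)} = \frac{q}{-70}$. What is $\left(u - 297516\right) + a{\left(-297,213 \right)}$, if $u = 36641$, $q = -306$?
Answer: $- \frac{9130472}{35} \approx -2.6087 \cdot 10^{5}$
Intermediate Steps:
$a{\left(B,g \right)} = \frac{153}{35}$ ($a{\left(B,g \right)} = - \frac{306}{-70} = \left(-306\right) \left(- \frac{1}{70}\right) = \frac{153}{35}$)
$\left(u - 297516\right) + a{\left(-297,213 \right)} = \left(36641 - 297516\right) + \frac{153}{35} = -260875 + \frac{153}{35} = - \frac{9130472}{35}$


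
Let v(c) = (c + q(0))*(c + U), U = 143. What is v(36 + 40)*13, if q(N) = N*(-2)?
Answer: 216372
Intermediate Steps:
q(N) = -2*N
v(c) = c*(143 + c) (v(c) = (c - 2*0)*(c + 143) = (c + 0)*(143 + c) = c*(143 + c))
v(36 + 40)*13 = ((36 + 40)*(143 + (36 + 40)))*13 = (76*(143 + 76))*13 = (76*219)*13 = 16644*13 = 216372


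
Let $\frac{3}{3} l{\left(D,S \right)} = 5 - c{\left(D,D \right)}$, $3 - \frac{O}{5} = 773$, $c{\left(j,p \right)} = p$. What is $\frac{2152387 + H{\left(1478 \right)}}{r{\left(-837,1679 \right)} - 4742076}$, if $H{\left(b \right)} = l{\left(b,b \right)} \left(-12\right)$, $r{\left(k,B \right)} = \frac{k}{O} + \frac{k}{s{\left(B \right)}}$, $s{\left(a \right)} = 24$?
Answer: $- \frac{33418970200}{73028504127} \approx -0.45762$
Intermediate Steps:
$O = -3850$ ($O = 15 - 3865 = -3850$)
$l{\left(D,S \right)} = 5 - D$
$r{\left(k,B \right)} = \frac{1913 k}{46200}$ ($r{\left(k,B \right)} = \frac{k}{-3850} + \frac{k}{24} = k \left(- \frac{1}{3850}\right) + k \frac{1}{24} = - \frac{k}{3850} + \frac{k}{24} = \frac{1913 k}{46200}$)
$H{\left(b \right)} = -60 + 12 b$ ($H{\left(b \right)} = \left(5 - b\right) \left(-12\right) = -60 + 12 b$)
$\frac{2152387 + H{\left(1478 \right)}}{r{\left(-837,1679 \right)} - 4742076} = \frac{2152387 + \left(-60 + 12 \cdot 1478\right)}{\frac{1913}{46200} \left(-837\right) - 4742076} = \frac{2152387 + \left(-60 + 17736\right)}{- \frac{533727}{15400} - 4742076} = \frac{2152387 + 17676}{- \frac{73028504127}{15400}} = 2170063 \left(- \frac{15400}{73028504127}\right) = - \frac{33418970200}{73028504127}$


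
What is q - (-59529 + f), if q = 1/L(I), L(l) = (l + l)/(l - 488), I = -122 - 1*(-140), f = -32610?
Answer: 1658267/18 ≈ 92126.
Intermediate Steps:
I = 18 (I = -122 + 140 = 18)
L(l) = 2*l/(-488 + l) (L(l) = (2*l)/(-488 + l) = 2*l/(-488 + l))
q = -235/18 (q = 1/(2*18/(-488 + 18)) = 1/(2*18/(-470)) = 1/(2*18*(-1/470)) = 1/(-18/235) = -235/18 ≈ -13.056)
q - (-59529 + f) = -235/18 - (-59529 - 32610) = -235/18 - 1*(-92139) = -235/18 + 92139 = 1658267/18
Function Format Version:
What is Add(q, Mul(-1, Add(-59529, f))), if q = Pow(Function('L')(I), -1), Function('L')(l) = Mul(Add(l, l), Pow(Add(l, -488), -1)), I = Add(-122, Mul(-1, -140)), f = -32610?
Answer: Rational(1658267, 18) ≈ 92126.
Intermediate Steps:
I = 18 (I = Add(-122, 140) = 18)
Function('L')(l) = Mul(2, l, Pow(Add(-488, l), -1)) (Function('L')(l) = Mul(Mul(2, l), Pow(Add(-488, l), -1)) = Mul(2, l, Pow(Add(-488, l), -1)))
q = Rational(-235, 18) (q = Pow(Mul(2, 18, Pow(Add(-488, 18), -1)), -1) = Pow(Mul(2, 18, Pow(-470, -1)), -1) = Pow(Mul(2, 18, Rational(-1, 470)), -1) = Pow(Rational(-18, 235), -1) = Rational(-235, 18) ≈ -13.056)
Add(q, Mul(-1, Add(-59529, f))) = Add(Rational(-235, 18), Mul(-1, Add(-59529, -32610))) = Add(Rational(-235, 18), Mul(-1, -92139)) = Add(Rational(-235, 18), 92139) = Rational(1658267, 18)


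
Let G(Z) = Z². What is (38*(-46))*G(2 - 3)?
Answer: -1748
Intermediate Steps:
(38*(-46))*G(2 - 3) = (38*(-46))*(2 - 3)² = -1748*(-1)² = -1748*1 = -1748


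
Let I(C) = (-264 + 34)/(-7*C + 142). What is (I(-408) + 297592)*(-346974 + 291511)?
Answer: -16505340841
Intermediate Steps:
I(C) = -230/(142 - 7*C)
(I(-408) + 297592)*(-346974 + 291511) = (230/(-142 + 7*(-408)) + 297592)*(-346974 + 291511) = (230/(-142 - 2856) + 297592)*(-55463) = (230/(-2998) + 297592)*(-55463) = (230*(-1/2998) + 297592)*(-55463) = (-115/1499 + 297592)*(-55463) = (446090293/1499)*(-55463) = -16505340841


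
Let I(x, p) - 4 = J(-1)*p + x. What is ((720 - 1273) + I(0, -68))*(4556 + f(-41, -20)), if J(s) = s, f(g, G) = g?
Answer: -2171715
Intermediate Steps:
I(x, p) = 4 + x - p (I(x, p) = 4 + (-p + x) = 4 + (x - p) = 4 + x - p)
((720 - 1273) + I(0, -68))*(4556 + f(-41, -20)) = ((720 - 1273) + (4 + 0 - 1*(-68)))*(4556 - 41) = (-553 + (4 + 0 + 68))*4515 = (-553 + 72)*4515 = -481*4515 = -2171715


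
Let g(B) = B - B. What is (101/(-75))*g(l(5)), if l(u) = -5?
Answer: 0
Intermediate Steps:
g(B) = 0
(101/(-75))*g(l(5)) = (101/(-75))*0 = (101*(-1/75))*0 = -101/75*0 = 0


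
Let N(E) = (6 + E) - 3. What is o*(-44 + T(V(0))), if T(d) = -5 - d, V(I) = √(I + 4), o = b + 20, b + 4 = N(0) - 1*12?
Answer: -357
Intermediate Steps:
N(E) = 3 + E
b = -13 (b = -4 + ((3 + 0) - 1*12) = -4 + (3 - 12) = -4 - 9 = -13)
o = 7 (o = -13 + 20 = 7)
V(I) = √(4 + I)
o*(-44 + T(V(0))) = 7*(-44 + (-5 - √(4 + 0))) = 7*(-44 + (-5 - √4)) = 7*(-44 + (-5 - 1*2)) = 7*(-44 + (-5 - 2)) = 7*(-44 - 7) = 7*(-51) = -357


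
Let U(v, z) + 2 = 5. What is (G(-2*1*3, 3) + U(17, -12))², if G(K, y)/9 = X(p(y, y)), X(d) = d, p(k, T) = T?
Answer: 900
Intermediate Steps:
U(v, z) = 3 (U(v, z) = -2 + 5 = 3)
G(K, y) = 9*y
(G(-2*1*3, 3) + U(17, -12))² = (9*3 + 3)² = (27 + 3)² = 30² = 900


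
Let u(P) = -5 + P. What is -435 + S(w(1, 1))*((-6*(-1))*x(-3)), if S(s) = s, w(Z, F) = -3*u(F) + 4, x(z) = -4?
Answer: -819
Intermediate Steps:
w(Z, F) = 19 - 3*F (w(Z, F) = -3*(-5 + F) + 4 = (15 - 3*F) + 4 = 19 - 3*F)
-435 + S(w(1, 1))*((-6*(-1))*x(-3)) = -435 + (19 - 3*1)*(-6*(-1)*(-4)) = -435 + (19 - 3)*(6*(-4)) = -435 + 16*(-24) = -435 - 384 = -819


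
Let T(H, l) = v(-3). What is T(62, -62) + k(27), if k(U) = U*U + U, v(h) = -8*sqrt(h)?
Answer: 756 - 8*I*sqrt(3) ≈ 756.0 - 13.856*I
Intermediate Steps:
T(H, l) = -8*I*sqrt(3)
k(U) = U + U**2 (k(U) = U**2 + U = U + U**2)
T(62, -62) + k(27) = -8*I*sqrt(3) + 27*(1 + 27) = -8*I*sqrt(3) + 27*28 = -8*I*sqrt(3) + 756 = 756 - 8*I*sqrt(3)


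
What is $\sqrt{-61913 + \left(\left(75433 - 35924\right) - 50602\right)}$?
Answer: $i \sqrt{73006} \approx 270.2 i$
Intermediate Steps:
$\sqrt{-61913 + \left(\left(75433 - 35924\right) - 50602\right)} = \sqrt{-61913 + \left(39509 + \left(-75479 + 24877\right)\right)} = \sqrt{-61913 + \left(39509 - 50602\right)} = \sqrt{-61913 - 11093} = \sqrt{-73006} = i \sqrt{73006}$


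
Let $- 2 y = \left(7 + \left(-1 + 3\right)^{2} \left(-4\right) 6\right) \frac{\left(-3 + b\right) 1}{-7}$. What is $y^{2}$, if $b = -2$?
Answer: $\frac{198025}{196} \approx 1010.3$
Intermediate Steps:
$y = \frac{445}{14}$ ($y = - \frac{\left(7 + \left(-1 + 3\right)^{2} \left(-4\right) 6\right) \frac{\left(-3 - 2\right) 1}{-7}}{2} = - \frac{\left(7 + 2^{2} \left(-4\right) 6\right) \left(-5\right) 1 \left(- \frac{1}{7}\right)}{2} = - \frac{\left(7 + 4 \left(-4\right) 6\right) \left(\left(-5\right) \left(- \frac{1}{7}\right)\right)}{2} = - \frac{\left(7 - 96\right) \frac{5}{7}}{2} = - \frac{\left(-89\right) \frac{5}{7}}{2} = \left(- \frac{1}{2}\right) \left(- \frac{445}{7}\right) = \frac{445}{14} \approx 31.786$)
$y^{2} = \left(\frac{445}{14}\right)^{2} = \frac{198025}{196}$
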